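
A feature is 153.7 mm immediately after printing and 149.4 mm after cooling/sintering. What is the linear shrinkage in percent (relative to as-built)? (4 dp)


Shrinkage = ((153.7-149.4)/153.7)*100 = 2.7977 %


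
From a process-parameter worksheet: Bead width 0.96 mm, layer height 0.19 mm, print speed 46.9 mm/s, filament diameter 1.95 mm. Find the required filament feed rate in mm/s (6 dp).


Q = 0.96 * 0.19 * 46.9 = 8.55456 mm^3/s
A_fil = pi*(1.95/2)^2 = 2.98647652 mm^2
v_feed = 8.55456 / 2.98647652 = 2.864432 mm/s


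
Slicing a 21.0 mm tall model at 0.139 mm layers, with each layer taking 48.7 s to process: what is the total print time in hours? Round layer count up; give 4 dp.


Layers = ceil(21.0/0.139) = 152
t = 152 * 48.7 / 3600 = 2.0562 hrs


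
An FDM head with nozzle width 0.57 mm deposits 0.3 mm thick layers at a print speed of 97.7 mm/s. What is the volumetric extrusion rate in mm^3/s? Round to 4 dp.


Rate = 0.57 * 0.3 * 97.7 = 16.7067 mm^3/s


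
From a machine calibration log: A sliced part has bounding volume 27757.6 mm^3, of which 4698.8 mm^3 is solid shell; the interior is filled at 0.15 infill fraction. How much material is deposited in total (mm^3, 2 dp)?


V_infill = (27757.6 - 4698.8) * 0.15 = 3458.82
V_total = 4698.8 + 3458.82 = 8157.62 mm^3


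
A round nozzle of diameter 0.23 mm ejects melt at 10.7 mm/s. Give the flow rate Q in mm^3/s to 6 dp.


A = pi*(0.23/2)^2 = 0.04154756 mm^2
Q = 0.04154756 * 10.7 = 0.444559 mm^3/s


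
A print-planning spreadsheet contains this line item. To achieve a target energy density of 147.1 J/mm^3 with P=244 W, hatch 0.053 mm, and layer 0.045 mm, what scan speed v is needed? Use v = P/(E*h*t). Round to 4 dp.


v = 244 / (147.1*0.053*0.045) = 695.4866 mm/s


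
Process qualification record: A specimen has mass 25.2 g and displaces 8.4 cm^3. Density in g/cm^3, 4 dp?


rho = 25.2 / 8.4 = 3.0 g/cm^3


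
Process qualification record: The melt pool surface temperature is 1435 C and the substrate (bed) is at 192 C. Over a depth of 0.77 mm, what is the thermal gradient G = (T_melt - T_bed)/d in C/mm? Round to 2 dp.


G = (1435-192)/0.77 = 1614.29 C/mm


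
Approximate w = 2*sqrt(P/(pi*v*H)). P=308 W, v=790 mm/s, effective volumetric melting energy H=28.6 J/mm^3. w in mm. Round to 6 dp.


w = 2*sqrt(308/(pi*790*28.6)) = 0.131745 mm


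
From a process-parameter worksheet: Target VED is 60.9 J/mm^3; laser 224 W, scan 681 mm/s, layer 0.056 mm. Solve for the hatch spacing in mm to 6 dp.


h = 224 / (60.9*681*0.056) = 0.096449 mm


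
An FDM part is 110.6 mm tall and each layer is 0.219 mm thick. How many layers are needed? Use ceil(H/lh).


Layers = ceil(110.6/0.219) = 506


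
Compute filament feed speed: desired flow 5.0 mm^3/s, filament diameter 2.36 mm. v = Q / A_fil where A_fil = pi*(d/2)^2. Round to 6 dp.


A = pi*(2.36/2)^2 = 4.374354
v = 5.0 / 4.374354 = 1.143026 mm/s


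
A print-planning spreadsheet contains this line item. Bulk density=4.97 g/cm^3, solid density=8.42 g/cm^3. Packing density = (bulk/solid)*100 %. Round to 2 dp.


Packing = (4.97/8.42)*100 = 59.03 %


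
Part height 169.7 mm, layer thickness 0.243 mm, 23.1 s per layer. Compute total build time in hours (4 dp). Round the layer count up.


Layers = ceil(169.7/0.243) = 699
t = 699 * 23.1 / 3600 = 4.4853 hrs


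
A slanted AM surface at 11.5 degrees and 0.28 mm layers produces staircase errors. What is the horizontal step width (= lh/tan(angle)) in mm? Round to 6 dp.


step = 0.28 / tan(11.5) = 1.376244 mm


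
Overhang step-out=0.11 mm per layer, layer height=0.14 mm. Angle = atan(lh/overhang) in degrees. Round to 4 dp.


angle = atan(0.14/0.11) = 51.8428 degrees


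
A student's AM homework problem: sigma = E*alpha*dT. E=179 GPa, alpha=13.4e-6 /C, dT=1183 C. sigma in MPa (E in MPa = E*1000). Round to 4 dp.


sigma = 179*1000 * 13.4e-6 * 1183 = 2837.5438 MPa


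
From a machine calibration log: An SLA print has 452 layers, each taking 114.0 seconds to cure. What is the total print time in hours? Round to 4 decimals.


t = 452 * 114.0 / 3600 = 14.3133 hrs


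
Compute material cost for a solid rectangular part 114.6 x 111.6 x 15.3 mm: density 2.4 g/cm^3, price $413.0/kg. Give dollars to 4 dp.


V = 114.6 * 111.6 * 15.3 = 195677.208 mm^3 = 195.677208 cm^3
Mass = 195.677208 * 2.4 / 1000 = 0.4696253 kg
Cost = 0.4696253 * 413.0 = 193.9552 $


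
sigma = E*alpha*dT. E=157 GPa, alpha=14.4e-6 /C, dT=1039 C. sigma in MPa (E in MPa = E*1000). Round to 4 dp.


sigma = 157*1000 * 14.4e-6 * 1039 = 2348.9712 MPa


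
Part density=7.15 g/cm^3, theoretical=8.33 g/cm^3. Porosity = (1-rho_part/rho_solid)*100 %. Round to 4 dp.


Porosity = (1-7.15/8.33)*100 = 14.1657 %


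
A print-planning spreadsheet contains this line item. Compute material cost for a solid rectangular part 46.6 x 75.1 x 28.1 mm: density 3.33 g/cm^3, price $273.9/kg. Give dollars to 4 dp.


V = 46.6 * 75.1 * 28.1 = 98340.446 mm^3 = 98.340446 cm^3
Mass = 98.340446 * 3.33 / 1000 = 0.32747369 kg
Cost = 0.32747369 * 273.9 = 89.695 $


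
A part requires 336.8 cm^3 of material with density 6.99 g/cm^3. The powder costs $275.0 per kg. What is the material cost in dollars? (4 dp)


Mass = 336.8*6.99/1000 = 2.354232 kg
Cost = 2.354232 * 275.0 = 647.4138 $


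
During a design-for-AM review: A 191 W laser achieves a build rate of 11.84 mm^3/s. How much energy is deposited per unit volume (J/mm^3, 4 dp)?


SE = 191 / 11.84 = 16.1318 J/mm^3


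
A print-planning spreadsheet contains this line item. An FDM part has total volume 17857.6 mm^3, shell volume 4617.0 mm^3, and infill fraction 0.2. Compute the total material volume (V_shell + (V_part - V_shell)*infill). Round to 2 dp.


V_infill = (17857.6 - 4617.0) * 0.2 = 2648.12
V_total = 4617.0 + 2648.12 = 7265.12 mm^3


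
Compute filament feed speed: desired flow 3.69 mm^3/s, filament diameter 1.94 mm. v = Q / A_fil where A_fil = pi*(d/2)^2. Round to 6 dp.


A = pi*(1.94/2)^2 = 2.955925
v = 3.69 / 2.955925 = 1.24834 mm/s


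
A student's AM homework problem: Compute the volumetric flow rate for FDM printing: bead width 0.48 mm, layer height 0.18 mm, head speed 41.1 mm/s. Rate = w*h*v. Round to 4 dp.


Rate = 0.48 * 0.18 * 41.1 = 3.551 mm^3/s


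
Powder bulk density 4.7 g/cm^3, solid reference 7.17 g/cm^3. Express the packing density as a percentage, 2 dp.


Packing = (4.7/7.17)*100 = 65.55 %


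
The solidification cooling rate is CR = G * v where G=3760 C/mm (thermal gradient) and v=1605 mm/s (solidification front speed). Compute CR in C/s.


CR = 3760 * 1605 = 6034800 C/s


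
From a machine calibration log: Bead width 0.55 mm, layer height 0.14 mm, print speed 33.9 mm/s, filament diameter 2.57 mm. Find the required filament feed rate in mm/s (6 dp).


Q = 0.55 * 0.14 * 33.9 = 2.6103 mm^3/s
A_fil = pi*(2.57/2)^2 = 5.18747633 mm^2
v_feed = 2.6103 / 5.18747633 = 0.503193 mm/s


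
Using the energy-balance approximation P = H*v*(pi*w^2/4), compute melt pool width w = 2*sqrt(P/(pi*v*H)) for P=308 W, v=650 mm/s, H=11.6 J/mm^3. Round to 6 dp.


w = 2*sqrt(308/(pi*650*11.6)) = 0.228058 mm


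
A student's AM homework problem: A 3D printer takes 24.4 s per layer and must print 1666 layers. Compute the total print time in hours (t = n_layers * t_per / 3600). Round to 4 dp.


t = 1666 * 24.4 / 3600 = 11.2918 hrs


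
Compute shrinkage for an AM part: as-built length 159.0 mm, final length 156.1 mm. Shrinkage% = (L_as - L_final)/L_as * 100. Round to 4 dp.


Shrinkage = ((159.0-156.1)/159.0)*100 = 1.8239 %


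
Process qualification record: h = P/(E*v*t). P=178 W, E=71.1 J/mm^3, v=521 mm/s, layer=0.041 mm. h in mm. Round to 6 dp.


h = 178 / (71.1*521*0.041) = 0.1172 mm


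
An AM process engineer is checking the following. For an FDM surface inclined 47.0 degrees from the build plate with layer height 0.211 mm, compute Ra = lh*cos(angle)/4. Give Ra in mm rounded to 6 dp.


Ra = 0.211 * cos(47.0) / 4 = 0.035975 mm


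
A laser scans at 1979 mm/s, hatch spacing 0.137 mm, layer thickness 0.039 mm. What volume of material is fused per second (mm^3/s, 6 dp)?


Rate = 1979 * 0.137 * 0.039 = 10.573797 mm^3/s


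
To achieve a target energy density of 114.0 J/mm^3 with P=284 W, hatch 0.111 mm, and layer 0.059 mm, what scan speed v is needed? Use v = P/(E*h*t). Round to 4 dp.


v = 284 / (114.0*0.111*0.059) = 380.3982 mm/s


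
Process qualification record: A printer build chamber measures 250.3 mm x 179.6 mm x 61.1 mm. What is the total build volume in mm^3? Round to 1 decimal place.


V = 250.3 * 179.6 * 61.1 = 2746682.1 mm^3


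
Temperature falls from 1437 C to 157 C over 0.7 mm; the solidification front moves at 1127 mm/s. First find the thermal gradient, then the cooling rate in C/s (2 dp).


G = (1437-157)/0.7 = 1828.57142857 C/mm
CR = 1828.57142857 * 1127 = 2060800.0 C/s


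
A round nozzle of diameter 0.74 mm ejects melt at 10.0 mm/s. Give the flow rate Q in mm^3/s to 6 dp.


A = pi*(0.74/2)^2 = 0.43008403 mm^2
Q = 0.43008403 * 10.0 = 4.30084 mm^3/s


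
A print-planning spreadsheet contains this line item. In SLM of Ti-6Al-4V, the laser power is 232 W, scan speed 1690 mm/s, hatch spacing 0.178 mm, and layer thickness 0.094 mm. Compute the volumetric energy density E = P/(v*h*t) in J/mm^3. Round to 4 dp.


E = 232 / (1690*0.178*0.094) = 8.2045 J/mm^3


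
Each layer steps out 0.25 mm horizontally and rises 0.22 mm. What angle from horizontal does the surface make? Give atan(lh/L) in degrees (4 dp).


angle = atan(0.22/0.25) = 41.3478 degrees


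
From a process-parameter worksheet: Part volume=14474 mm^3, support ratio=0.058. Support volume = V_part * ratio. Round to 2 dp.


V_support = 14474 * 0.058 = 839.49 mm^3


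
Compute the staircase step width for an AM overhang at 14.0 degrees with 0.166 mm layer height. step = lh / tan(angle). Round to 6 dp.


step = 0.166 / tan(14.0) = 0.66579 mm


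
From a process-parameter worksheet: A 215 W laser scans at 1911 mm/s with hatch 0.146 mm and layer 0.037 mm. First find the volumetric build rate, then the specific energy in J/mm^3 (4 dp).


Build rate = 1911 * 0.146 * 0.037 = 10.323222 mm^3/s
SE = 215 / 10.323222 = 20.8268 J/mm^3


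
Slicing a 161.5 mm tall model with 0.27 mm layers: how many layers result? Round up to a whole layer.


Layers = ceil(161.5/0.27) = 599


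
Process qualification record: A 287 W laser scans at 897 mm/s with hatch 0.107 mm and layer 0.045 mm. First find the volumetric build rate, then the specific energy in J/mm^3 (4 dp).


Build rate = 897 * 0.107 * 0.045 = 4.319055 mm^3/s
SE = 287 / 4.319055 = 66.4497 J/mm^3


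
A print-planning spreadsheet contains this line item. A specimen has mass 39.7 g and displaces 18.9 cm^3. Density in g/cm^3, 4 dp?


rho = 39.7 / 18.9 = 2.1005 g/cm^3


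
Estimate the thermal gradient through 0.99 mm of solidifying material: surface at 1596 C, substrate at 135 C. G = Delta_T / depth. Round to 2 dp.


G = (1596-135)/0.99 = 1475.76 C/mm


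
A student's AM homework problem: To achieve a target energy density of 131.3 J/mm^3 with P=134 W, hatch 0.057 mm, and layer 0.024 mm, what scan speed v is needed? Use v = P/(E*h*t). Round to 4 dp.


v = 134 / (131.3*0.057*0.024) = 746.026 mm/s


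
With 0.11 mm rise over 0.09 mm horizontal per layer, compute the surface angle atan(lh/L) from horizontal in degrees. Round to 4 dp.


angle = atan(0.11/0.09) = 50.7106 degrees


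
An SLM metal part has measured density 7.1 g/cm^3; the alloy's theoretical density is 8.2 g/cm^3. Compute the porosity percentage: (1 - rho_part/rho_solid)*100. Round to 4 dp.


Porosity = (1-7.1/8.2)*100 = 13.4146 %


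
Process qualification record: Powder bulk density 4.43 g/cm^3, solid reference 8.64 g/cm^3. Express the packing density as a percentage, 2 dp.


Packing = (4.43/8.64)*100 = 51.27 %


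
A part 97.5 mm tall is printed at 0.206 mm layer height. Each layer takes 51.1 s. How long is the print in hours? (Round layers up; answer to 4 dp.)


Layers = ceil(97.5/0.206) = 474
t = 474 * 51.1 / 3600 = 6.7282 hrs


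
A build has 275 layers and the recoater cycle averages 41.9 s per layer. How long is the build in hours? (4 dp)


t = 275 * 41.9 / 3600 = 3.2007 hrs


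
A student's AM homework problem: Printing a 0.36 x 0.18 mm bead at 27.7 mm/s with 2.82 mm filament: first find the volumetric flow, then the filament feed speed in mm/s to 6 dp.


Q = 0.36 * 0.18 * 27.7 = 1.79496 mm^3/s
A_fil = pi*(2.82/2)^2 = 6.24580035 mm^2
v_feed = 1.79496 / 6.24580035 = 0.287387 mm/s


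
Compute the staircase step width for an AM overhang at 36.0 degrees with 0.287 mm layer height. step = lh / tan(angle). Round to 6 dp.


step = 0.287 / tan(36.0) = 0.395022 mm


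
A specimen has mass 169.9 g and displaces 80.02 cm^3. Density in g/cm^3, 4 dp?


rho = 169.9 / 80.02 = 2.1232 g/cm^3


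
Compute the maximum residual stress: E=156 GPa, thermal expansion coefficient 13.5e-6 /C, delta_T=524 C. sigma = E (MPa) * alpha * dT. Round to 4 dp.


sigma = 156*1000 * 13.5e-6 * 524 = 1103.544 MPa


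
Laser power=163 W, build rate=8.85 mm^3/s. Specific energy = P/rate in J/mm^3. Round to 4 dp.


SE = 163 / 8.85 = 18.4181 J/mm^3


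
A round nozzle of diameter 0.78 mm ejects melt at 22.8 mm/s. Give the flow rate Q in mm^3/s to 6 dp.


A = pi*(0.78/2)^2 = 0.47783624 mm^2
Q = 0.47783624 * 22.8 = 10.894666 mm^3/s


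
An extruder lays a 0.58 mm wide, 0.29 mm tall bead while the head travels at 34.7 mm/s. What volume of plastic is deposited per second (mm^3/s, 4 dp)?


Rate = 0.58 * 0.29 * 34.7 = 5.8365 mm^3/s


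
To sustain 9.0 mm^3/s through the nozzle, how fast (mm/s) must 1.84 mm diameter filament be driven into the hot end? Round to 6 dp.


A = pi*(1.84/2)^2 = 2.659044
v = 9.0 / 2.659044 = 3.384675 mm/s


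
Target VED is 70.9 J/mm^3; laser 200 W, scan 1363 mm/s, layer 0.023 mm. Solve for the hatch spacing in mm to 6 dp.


h = 200 / (70.9*1363*0.023) = 0.089983 mm


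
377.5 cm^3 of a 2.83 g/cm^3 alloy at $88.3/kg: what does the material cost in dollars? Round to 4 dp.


Mass = 377.5*2.83/1000 = 1.068325 kg
Cost = 1.068325 * 88.3 = 94.3331 $


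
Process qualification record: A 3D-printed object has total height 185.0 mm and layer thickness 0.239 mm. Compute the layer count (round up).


Layers = ceil(185.0/0.239) = 775


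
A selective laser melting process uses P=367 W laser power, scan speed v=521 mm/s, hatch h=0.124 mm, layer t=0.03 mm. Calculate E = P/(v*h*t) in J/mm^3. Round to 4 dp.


E = 367 / (521*0.124*0.03) = 189.3588 J/mm^3


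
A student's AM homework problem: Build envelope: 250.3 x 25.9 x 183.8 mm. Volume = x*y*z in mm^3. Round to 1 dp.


V = 250.3 * 25.9 * 183.8 = 1191533.1 mm^3


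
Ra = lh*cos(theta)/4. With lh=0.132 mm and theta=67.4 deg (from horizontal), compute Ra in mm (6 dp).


Ra = 0.132 * cos(67.4) / 4 = 0.012682 mm


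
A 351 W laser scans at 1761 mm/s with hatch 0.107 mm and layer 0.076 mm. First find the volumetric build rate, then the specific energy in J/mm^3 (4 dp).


Build rate = 1761 * 0.107 * 0.076 = 14.320452 mm^3/s
SE = 351 / 14.320452 = 24.5104 J/mm^3


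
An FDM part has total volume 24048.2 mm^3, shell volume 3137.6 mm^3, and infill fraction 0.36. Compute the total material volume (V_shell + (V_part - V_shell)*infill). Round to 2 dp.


V_infill = (24048.2 - 3137.6) * 0.36 = 7527.82
V_total = 3137.6 + 7527.82 = 10665.42 mm^3


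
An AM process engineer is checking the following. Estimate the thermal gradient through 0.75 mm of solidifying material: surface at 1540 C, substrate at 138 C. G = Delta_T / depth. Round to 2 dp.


G = (1540-138)/0.75 = 1869.33 C/mm


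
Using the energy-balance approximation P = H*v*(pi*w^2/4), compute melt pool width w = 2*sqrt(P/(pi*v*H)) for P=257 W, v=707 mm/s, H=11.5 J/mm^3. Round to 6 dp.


w = 2*sqrt(257/(pi*707*11.5)) = 0.200615 mm


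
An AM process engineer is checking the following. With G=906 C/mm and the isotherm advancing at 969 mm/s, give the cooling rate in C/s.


CR = 906 * 969 = 877914 C/s


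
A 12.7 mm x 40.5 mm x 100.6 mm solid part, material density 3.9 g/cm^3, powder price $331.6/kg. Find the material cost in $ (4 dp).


V = 12.7 * 40.5 * 100.6 = 51743.61 mm^3 = 51.74361 cm^3
Mass = 51.74361 * 3.9 / 1000 = 0.20180008 kg
Cost = 0.20180008 * 331.6 = 66.9169 $


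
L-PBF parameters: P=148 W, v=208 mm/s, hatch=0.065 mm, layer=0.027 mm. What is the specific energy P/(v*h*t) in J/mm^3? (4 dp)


Build rate = 208 * 0.065 * 0.027 = 0.36504 mm^3/s
SE = 148 / 0.36504 = 405.435 J/mm^3


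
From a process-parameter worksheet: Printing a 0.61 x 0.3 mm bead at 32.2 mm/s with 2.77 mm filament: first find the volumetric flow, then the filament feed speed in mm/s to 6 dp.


Q = 0.61 * 0.3 * 32.2 = 5.8926 mm^3/s
A_fil = pi*(2.77/2)^2 = 6.02628157 mm^2
v_feed = 5.8926 / 6.02628157 = 0.977817 mm/s


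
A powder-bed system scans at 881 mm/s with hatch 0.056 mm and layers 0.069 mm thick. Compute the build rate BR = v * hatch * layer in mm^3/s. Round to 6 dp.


Rate = 881 * 0.056 * 0.069 = 3.404184 mm^3/s


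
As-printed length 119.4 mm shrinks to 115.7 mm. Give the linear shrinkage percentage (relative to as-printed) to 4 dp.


Shrinkage = ((119.4-115.7)/119.4)*100 = 3.0988 %


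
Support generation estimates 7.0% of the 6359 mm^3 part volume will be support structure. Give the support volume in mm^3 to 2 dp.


V_support = 6359 * 0.07 = 445.13 mm^3


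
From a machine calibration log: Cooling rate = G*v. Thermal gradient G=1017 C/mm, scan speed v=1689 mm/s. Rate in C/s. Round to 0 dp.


CR = 1017 * 1689 = 1717713 C/s


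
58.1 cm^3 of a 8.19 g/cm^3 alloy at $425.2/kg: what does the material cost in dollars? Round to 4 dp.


Mass = 58.1*8.19/1000 = 0.475839 kg
Cost = 0.475839 * 425.2 = 202.3267 $


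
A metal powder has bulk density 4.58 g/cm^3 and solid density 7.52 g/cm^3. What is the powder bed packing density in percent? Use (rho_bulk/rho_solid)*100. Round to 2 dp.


Packing = (4.58/7.52)*100 = 60.9 %


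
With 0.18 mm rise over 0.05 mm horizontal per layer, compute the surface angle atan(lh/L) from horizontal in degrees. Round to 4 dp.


angle = atan(0.18/0.05) = 74.4759 degrees


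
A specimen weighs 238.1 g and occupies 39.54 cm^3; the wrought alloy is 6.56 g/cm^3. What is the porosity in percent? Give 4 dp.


rho_part = 238.1 / 39.54 = 6.02175013 g/cm^3
Porosity = (1 - 6.02175013/6.56)*100 = 8.205 %


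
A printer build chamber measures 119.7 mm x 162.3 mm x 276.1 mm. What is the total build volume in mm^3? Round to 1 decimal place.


V = 119.7 * 162.3 * 276.1 = 5363880.3 mm^3


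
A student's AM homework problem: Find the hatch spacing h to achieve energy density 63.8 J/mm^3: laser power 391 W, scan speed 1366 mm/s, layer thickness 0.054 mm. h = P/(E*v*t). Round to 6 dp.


h = 391 / (63.8*1366*0.054) = 0.083083 mm


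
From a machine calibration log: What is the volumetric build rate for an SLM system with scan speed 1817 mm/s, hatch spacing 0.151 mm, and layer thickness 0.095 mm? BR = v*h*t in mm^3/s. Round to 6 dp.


Rate = 1817 * 0.151 * 0.095 = 26.064865 mm^3/s


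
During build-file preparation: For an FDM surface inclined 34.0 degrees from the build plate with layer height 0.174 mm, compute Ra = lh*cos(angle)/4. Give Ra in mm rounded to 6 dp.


Ra = 0.174 * cos(34.0) / 4 = 0.036063 mm


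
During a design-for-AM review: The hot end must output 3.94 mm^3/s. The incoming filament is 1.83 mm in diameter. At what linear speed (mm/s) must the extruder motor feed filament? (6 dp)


A = pi*(1.83/2)^2 = 2.63022
v = 3.94 / 2.63022 = 1.497974 mm/s


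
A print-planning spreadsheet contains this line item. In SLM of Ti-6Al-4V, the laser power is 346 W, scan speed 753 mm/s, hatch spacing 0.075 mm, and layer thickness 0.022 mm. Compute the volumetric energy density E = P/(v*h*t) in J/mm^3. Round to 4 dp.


E = 346 / (753*0.075*0.022) = 278.482 J/mm^3


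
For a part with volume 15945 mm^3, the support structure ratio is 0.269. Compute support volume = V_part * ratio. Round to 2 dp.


V_support = 15945 * 0.269 = 4289.21 mm^3


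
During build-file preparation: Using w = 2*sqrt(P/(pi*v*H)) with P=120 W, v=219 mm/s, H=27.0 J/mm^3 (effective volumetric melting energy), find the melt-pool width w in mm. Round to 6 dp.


w = 2*sqrt(120/(pi*219*27.0)) = 0.160747 mm


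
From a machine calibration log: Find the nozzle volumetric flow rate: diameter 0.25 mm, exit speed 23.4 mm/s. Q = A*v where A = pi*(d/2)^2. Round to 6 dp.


A = pi*(0.25/2)^2 = 0.04908739 mm^2
Q = 0.04908739 * 23.4 = 1.148645 mm^3/s


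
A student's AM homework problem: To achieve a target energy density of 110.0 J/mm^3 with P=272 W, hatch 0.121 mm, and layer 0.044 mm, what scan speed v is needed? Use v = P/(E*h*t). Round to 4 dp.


v = 272 / (110.0*0.121*0.044) = 464.4491 mm/s


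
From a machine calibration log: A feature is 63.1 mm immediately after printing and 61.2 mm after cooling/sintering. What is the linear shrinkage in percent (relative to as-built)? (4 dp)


Shrinkage = ((63.1-61.2)/63.1)*100 = 3.0111 %


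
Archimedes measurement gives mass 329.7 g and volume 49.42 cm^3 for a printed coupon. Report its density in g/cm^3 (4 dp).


rho = 329.7 / 49.42 = 6.6714 g/cm^3


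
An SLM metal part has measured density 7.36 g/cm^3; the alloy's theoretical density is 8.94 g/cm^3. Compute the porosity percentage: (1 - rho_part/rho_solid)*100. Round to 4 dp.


Porosity = (1-7.36/8.94)*100 = 17.6734 %


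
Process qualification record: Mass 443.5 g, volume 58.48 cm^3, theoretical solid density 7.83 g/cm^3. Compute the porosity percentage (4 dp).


rho_part = 443.5 / 58.48 = 7.58378933 g/cm^3
Porosity = (1 - 7.58378933/7.83)*100 = 3.1445 %


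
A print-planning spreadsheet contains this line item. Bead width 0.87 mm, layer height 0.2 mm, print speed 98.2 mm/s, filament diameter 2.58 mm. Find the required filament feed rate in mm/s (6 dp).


Q = 0.87 * 0.2 * 98.2 = 17.0868 mm^3/s
A_fil = pi*(2.58/2)^2 = 5.22792433 mm^2
v_feed = 17.0868 / 5.22792433 = 3.268372 mm/s


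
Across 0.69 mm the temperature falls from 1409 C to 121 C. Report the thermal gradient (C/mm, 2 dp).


G = (1409-121)/0.69 = 1866.67 C/mm


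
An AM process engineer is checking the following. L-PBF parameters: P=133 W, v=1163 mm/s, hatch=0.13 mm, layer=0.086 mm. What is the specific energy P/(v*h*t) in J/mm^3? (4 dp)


Build rate = 1163 * 0.13 * 0.086 = 13.00234 mm^3/s
SE = 133 / 13.00234 = 10.2289 J/mm^3


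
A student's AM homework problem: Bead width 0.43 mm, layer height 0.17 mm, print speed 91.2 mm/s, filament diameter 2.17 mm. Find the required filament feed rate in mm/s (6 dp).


Q = 0.43 * 0.17 * 91.2 = 6.66672 mm^3/s
A_fil = pi*(2.17/2)^2 = 3.69836141 mm^2
v_feed = 6.66672 / 3.69836141 = 1.802615 mm/s


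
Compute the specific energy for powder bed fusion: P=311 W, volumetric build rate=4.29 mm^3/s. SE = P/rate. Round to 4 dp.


SE = 311 / 4.29 = 72.4942 J/mm^3


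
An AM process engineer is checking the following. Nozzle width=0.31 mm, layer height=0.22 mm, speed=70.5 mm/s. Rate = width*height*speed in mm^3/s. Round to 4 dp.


Rate = 0.31 * 0.22 * 70.5 = 4.8081 mm^3/s


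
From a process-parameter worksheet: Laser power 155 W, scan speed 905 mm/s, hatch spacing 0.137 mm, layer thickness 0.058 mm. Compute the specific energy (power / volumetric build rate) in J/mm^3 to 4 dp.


Build rate = 905 * 0.137 * 0.058 = 7.19113 mm^3/s
SE = 155 / 7.19113 = 21.5543 J/mm^3


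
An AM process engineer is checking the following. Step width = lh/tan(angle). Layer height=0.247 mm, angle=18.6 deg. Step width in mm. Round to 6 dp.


step = 0.247 / tan(18.6) = 0.733946 mm


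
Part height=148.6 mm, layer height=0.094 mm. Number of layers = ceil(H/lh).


Layers = ceil(148.6/0.094) = 1581


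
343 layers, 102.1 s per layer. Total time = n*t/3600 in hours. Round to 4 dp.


t = 343 * 102.1 / 3600 = 9.7279 hrs


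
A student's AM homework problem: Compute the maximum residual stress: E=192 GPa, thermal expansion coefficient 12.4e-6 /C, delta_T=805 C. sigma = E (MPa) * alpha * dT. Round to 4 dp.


sigma = 192*1000 * 12.4e-6 * 805 = 1916.544 MPa


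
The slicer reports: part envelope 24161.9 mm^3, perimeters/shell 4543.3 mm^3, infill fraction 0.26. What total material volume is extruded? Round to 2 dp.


V_infill = (24161.9 - 4543.3) * 0.26 = 5100.84
V_total = 4543.3 + 5100.84 = 9644.14 mm^3


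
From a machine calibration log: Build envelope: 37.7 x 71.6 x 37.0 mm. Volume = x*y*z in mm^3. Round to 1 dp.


V = 37.7 * 71.6 * 37.0 = 99874.8 mm^3


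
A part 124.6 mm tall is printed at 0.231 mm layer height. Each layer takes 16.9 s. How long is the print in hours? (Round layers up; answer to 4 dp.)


Layers = ceil(124.6/0.231) = 540
t = 540 * 16.9 / 3600 = 2.535 hrs


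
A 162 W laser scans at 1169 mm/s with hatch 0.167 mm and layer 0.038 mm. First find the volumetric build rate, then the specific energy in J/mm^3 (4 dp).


Build rate = 1169 * 0.167 * 0.038 = 7.418474 mm^3/s
SE = 162 / 7.418474 = 21.8374 J/mm^3


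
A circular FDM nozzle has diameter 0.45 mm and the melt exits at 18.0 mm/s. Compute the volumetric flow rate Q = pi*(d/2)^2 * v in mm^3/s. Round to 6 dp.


A = pi*(0.45/2)^2 = 0.15904313 mm^2
Q = 0.15904313 * 18.0 = 2.862776 mm^3/s


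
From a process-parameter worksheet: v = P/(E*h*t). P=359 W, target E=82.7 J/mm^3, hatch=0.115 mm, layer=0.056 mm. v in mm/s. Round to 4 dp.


v = 359 / (82.7*0.115*0.056) = 674.067 mm/s


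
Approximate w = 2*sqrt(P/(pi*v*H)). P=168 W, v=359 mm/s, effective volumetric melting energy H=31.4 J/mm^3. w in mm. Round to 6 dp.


w = 2*sqrt(168/(pi*359*31.4)) = 0.137752 mm


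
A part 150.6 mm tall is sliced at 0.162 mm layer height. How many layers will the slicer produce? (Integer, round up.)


Layers = ceil(150.6/0.162) = 930


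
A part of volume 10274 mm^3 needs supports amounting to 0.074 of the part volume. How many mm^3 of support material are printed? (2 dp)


V_support = 10274 * 0.074 = 760.28 mm^3


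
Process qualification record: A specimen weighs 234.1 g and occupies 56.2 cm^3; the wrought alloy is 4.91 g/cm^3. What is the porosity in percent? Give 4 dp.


rho_part = 234.1 / 56.2 = 4.16548043 g/cm^3
Porosity = (1 - 4.16548043/4.91)*100 = 15.1633 %


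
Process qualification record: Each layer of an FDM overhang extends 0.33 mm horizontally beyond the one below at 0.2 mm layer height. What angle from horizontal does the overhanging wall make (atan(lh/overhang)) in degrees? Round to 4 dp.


angle = atan(0.2/0.33) = 31.2184 degrees


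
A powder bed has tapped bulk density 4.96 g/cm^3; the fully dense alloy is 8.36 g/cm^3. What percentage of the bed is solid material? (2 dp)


Packing = (4.96/8.36)*100 = 59.33 %


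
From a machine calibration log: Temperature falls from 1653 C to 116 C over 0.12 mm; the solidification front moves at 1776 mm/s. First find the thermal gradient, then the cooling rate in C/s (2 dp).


G = (1653-116)/0.12 = 12808.33333333 C/mm
CR = 12808.33333333 * 1776 = 22747600.0 C/s


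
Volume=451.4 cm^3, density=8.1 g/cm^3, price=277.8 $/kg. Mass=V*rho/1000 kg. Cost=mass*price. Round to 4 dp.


Mass = 451.4*8.1/1000 = 3.65634 kg
Cost = 3.65634 * 277.8 = 1015.7313 $


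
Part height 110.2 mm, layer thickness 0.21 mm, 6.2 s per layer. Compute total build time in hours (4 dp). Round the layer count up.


Layers = ceil(110.2/0.21) = 525
t = 525 * 6.2 / 3600 = 0.9042 hrs


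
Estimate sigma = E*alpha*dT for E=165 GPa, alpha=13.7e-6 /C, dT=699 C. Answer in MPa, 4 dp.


sigma = 165*1000 * 13.7e-6 * 699 = 1580.0895 MPa


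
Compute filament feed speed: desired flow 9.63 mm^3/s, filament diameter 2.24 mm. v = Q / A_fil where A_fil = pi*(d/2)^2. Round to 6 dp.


A = pi*(2.24/2)^2 = 3.940814
v = 9.63 / 3.940814 = 2.443658 mm/s


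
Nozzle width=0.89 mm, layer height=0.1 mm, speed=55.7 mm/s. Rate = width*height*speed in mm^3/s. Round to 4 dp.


Rate = 0.89 * 0.1 * 55.7 = 4.9573 mm^3/s


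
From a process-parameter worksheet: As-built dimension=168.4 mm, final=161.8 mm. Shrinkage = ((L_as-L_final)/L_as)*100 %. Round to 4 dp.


Shrinkage = ((168.4-161.8)/168.4)*100 = 3.9192 %


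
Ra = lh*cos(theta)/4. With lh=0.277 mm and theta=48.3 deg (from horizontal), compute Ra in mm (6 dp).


Ra = 0.277 * cos(48.3) / 4 = 0.046067 mm


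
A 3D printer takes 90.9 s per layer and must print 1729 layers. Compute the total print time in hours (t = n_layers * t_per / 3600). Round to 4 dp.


t = 1729 * 90.9 / 3600 = 43.6573 hrs


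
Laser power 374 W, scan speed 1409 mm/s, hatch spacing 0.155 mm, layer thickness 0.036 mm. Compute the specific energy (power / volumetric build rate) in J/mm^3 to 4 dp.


Build rate = 1409 * 0.155 * 0.036 = 7.86222 mm^3/s
SE = 374 / 7.86222 = 47.5693 J/mm^3


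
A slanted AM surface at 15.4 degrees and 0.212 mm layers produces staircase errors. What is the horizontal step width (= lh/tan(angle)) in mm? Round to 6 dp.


step = 0.212 / tan(15.4) = 0.769661 mm


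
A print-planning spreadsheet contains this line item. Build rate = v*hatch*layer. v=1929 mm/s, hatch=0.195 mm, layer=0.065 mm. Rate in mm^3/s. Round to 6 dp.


Rate = 1929 * 0.195 * 0.065 = 24.450075 mm^3/s


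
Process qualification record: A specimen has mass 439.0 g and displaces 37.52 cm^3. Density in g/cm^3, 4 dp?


rho = 439.0 / 37.52 = 11.7004 g/cm^3


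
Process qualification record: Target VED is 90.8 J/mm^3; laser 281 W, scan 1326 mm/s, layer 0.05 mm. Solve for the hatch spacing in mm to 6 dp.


h = 281 / (90.8*1326*0.05) = 0.046677 mm


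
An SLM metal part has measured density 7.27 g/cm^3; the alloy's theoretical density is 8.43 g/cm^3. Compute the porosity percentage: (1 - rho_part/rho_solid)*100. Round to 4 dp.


Porosity = (1-7.27/8.43)*100 = 13.7604 %


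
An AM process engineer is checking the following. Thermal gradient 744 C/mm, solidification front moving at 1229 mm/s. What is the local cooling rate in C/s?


CR = 744 * 1229 = 914376 C/s


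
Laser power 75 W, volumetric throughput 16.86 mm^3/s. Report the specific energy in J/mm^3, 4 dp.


SE = 75 / 16.86 = 4.4484 J/mm^3


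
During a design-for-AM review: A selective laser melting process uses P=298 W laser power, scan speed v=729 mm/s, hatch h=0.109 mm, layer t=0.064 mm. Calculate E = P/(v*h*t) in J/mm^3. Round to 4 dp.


E = 298 / (729*0.109*0.064) = 58.5979 J/mm^3


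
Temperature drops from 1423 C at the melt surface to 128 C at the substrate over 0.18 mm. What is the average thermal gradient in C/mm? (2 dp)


G = (1423-128)/0.18 = 7194.44 C/mm


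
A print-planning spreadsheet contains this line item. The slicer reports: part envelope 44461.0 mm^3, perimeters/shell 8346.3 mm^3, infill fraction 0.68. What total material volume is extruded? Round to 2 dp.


V_infill = (44461.0 - 8346.3) * 0.68 = 24558.0
V_total = 8346.3 + 24558.0 = 32904.3 mm^3


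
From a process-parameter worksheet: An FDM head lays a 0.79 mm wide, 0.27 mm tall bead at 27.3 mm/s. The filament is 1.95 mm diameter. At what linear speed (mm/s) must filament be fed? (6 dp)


Q = 0.79 * 0.27 * 27.3 = 5.82309 mm^3/s
A_fil = pi*(1.95/2)^2 = 2.98647652 mm^2
v_feed = 5.82309 / 2.98647652 = 1.949819 mm/s


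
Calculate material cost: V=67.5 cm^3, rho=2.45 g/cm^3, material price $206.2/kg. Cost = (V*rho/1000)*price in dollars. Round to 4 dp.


Mass = 67.5*2.45/1000 = 0.165375 kg
Cost = 0.165375 * 206.2 = 34.1003 $


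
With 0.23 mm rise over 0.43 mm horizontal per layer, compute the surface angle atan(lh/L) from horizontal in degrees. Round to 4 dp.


angle = atan(0.23/0.43) = 28.1416 degrees


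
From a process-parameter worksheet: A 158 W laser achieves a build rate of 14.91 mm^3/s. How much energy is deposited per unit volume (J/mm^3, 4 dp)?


SE = 158 / 14.91 = 10.5969 J/mm^3


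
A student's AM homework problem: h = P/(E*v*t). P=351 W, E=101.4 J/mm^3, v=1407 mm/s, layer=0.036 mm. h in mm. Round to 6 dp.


h = 351 / (101.4*1407*0.036) = 0.06834 mm


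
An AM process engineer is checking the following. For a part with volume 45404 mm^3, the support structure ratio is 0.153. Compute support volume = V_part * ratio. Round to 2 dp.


V_support = 45404 * 0.153 = 6946.81 mm^3


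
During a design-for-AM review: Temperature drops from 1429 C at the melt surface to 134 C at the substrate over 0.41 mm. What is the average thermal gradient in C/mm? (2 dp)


G = (1429-134)/0.41 = 3158.54 C/mm


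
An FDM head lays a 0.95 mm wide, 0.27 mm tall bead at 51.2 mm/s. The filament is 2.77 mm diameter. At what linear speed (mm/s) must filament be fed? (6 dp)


Q = 0.95 * 0.27 * 51.2 = 13.1328 mm^3/s
A_fil = pi*(2.77/2)^2 = 6.02628157 mm^2
v_feed = 13.1328 / 6.02628157 = 2.179254 mm/s


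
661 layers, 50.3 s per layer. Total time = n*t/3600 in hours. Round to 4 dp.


t = 661 * 50.3 / 3600 = 9.2356 hrs


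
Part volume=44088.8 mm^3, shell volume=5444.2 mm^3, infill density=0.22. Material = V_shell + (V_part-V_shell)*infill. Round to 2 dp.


V_infill = (44088.8 - 5444.2) * 0.22 = 8501.81
V_total = 5444.2 + 8501.81 = 13946.01 mm^3


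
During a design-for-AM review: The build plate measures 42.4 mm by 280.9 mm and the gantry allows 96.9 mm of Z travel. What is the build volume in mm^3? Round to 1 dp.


V = 42.4 * 280.9 * 96.9 = 1154094.5 mm^3


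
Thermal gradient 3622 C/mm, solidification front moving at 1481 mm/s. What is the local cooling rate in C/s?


CR = 3622 * 1481 = 5364182 C/s


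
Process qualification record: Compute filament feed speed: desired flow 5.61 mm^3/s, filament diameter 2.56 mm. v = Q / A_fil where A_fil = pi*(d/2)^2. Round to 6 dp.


A = pi*(2.56/2)^2 = 5.147185
v = 5.61 / 5.147185 = 1.089916 mm/s


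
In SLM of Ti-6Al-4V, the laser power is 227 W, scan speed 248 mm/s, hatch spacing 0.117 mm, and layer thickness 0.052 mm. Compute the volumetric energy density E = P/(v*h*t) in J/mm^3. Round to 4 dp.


E = 227 / (248*0.117*0.052) = 150.4475 J/mm^3


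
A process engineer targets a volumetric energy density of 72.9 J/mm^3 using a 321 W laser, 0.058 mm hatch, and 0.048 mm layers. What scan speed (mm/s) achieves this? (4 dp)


v = 321 / (72.9*0.058*0.048) = 1581.6423 mm/s


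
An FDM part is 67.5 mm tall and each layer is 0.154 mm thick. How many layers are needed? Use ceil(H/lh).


Layers = ceil(67.5/0.154) = 439


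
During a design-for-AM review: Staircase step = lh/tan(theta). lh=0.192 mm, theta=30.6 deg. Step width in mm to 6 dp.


step = 0.192 / tan(30.6) = 0.324654 mm


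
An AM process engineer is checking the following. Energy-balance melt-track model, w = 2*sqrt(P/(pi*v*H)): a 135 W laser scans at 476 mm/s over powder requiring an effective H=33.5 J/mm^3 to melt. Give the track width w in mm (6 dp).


w = 2*sqrt(135/(pi*476*33.5)) = 0.103824 mm


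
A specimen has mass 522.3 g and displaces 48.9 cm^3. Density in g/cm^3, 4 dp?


rho = 522.3 / 48.9 = 10.681 g/cm^3


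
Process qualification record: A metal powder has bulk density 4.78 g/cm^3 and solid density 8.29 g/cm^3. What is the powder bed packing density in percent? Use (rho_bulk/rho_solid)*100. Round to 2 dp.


Packing = (4.78/8.29)*100 = 57.66 %


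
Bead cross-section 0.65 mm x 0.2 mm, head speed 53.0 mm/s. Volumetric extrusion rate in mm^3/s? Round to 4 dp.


Rate = 0.65 * 0.2 * 53.0 = 6.89 mm^3/s


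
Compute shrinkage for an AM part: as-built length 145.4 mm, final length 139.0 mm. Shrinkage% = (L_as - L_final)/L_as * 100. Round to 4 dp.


Shrinkage = ((145.4-139.0)/145.4)*100 = 4.4017 %


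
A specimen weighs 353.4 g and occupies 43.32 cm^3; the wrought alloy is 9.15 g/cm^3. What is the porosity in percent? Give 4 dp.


rho_part = 353.4 / 43.32 = 8.15789474 g/cm^3
Porosity = (1 - 8.15789474/9.15)*100 = 10.8427 %


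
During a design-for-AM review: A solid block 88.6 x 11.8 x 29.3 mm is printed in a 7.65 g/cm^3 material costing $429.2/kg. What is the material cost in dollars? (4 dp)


V = 88.6 * 11.8 * 29.3 = 30632.564 mm^3 = 30.632564 cm^3
Mass = 30.632564 * 7.65 / 1000 = 0.23433911 kg
Cost = 0.23433911 * 429.2 = 100.5783 $


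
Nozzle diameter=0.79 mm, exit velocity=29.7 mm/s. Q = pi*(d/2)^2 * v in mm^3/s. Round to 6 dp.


A = pi*(0.79/2)^2 = 0.49016699 mm^2
Q = 0.49016699 * 29.7 = 14.55796 mm^3/s


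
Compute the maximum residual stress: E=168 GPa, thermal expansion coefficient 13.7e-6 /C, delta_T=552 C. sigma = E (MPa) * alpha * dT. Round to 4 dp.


sigma = 168*1000 * 13.7e-6 * 552 = 1270.4832 MPa


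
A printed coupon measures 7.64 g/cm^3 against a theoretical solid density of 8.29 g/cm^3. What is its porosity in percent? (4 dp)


Porosity = (1-7.64/8.29)*100 = 7.8408 %


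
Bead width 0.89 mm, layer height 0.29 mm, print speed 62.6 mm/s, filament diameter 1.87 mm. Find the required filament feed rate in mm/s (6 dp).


Q = 0.89 * 0.29 * 62.6 = 16.15706 mm^3/s
A_fil = pi*(1.87/2)^2 = 2.74645884 mm^2
v_feed = 16.15706 / 2.74645884 = 5.88287 mm/s


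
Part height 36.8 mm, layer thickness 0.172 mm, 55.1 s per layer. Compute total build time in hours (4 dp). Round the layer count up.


Layers = ceil(36.8/0.172) = 214
t = 214 * 55.1 / 3600 = 3.2754 hrs


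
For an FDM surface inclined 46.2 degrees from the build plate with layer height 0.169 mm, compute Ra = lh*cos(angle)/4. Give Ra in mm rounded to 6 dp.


Ra = 0.169 * cos(46.2) / 4 = 0.029243 mm


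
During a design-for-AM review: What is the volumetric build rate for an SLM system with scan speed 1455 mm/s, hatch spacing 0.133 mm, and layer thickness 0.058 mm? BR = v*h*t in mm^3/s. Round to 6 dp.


Rate = 1455 * 0.133 * 0.058 = 11.22387 mm^3/s


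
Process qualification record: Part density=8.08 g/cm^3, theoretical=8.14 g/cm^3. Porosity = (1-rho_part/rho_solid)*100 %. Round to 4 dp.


Porosity = (1-8.08/8.14)*100 = 0.7371 %


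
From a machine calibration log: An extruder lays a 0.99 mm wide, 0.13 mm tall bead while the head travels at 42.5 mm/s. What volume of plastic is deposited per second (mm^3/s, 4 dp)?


Rate = 0.99 * 0.13 * 42.5 = 5.4698 mm^3/s


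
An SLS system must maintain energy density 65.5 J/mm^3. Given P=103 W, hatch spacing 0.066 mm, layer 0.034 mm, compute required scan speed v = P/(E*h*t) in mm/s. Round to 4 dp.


v = 103 / (65.5*0.066*0.034) = 700.7661 mm/s


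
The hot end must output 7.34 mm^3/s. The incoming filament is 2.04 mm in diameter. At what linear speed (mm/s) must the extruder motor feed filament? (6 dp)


A = pi*(2.04/2)^2 = 3.268513
v = 7.34 / 3.268513 = 2.24567 mm/s


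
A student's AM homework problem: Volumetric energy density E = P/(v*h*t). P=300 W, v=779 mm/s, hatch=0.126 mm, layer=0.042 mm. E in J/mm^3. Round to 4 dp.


E = 300 / (779*0.126*0.042) = 72.7719 J/mm^3


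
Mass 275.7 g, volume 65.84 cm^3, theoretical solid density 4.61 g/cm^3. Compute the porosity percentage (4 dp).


rho_part = 275.7 / 65.84 = 4.18742406 g/cm^3
Porosity = (1 - 4.18742406/4.61)*100 = 9.1665 %


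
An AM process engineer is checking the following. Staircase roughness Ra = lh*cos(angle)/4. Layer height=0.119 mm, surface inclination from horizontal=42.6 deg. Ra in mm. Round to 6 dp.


Ra = 0.119 * cos(42.6) / 4 = 0.021899 mm


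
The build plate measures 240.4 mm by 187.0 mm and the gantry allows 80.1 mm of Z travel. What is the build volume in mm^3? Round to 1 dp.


V = 240.4 * 187.0 * 80.1 = 3600879.5 mm^3
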